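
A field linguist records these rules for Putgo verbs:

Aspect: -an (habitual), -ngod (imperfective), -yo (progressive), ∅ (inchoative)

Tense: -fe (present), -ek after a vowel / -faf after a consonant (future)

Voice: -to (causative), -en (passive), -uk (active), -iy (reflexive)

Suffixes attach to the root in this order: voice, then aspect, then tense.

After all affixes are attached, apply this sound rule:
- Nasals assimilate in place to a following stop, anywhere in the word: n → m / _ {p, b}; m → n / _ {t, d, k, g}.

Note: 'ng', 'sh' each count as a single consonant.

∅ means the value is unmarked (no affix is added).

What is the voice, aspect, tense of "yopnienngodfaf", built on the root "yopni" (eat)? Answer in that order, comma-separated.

passive, imperfective, future

Segment: yopni-en-ngod-faf.
voice: -en → passive.
aspect: -ngod → imperfective.
tense: -ek/faf → future.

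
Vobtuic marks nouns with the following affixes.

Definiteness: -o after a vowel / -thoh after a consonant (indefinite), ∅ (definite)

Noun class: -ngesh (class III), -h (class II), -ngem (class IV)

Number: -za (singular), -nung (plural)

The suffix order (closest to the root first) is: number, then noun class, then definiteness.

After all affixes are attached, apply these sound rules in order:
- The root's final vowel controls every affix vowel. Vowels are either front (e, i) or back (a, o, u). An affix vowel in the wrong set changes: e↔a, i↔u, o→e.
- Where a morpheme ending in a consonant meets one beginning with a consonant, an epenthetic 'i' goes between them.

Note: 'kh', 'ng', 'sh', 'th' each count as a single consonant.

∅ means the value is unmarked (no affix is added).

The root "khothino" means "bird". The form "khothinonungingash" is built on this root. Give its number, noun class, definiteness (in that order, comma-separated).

plural, class III, definite

Segment: khothino-nung-ngesh.
number: -nung → plural.
noun class: -ngesh → class III.
definiteness: ∅ → definite.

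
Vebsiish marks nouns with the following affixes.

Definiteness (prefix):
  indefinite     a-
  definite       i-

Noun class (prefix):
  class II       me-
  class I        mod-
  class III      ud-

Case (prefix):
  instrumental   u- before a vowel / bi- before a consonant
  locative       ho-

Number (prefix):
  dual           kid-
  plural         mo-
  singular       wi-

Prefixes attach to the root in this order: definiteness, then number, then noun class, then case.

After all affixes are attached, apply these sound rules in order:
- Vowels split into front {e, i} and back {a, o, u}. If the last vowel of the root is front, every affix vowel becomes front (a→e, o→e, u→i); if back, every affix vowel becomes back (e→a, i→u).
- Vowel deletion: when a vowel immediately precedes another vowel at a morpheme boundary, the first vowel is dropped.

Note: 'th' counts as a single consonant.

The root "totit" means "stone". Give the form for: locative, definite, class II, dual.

hemekiditotit

Attach definiteness definite i- → itotit.
Attach number dual kid- → kiditotit.
Attach noun class class II me- → mekiditotit.
Attach case locative ho- → homekiditotit.
Apply vowel harmony: homekiditotit → hemekiditotit.
Vowel deletion: no change.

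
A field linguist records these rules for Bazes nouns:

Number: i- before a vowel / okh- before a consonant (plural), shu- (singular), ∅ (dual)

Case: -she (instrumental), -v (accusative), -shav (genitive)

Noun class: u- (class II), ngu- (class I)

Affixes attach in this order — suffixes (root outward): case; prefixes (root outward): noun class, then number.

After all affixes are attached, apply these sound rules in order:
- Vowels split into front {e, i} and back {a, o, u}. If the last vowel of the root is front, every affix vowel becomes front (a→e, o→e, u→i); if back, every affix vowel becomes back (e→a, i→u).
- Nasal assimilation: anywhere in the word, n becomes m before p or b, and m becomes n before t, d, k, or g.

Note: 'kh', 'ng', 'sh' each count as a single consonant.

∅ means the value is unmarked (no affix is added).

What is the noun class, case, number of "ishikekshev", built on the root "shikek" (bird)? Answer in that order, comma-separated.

class II, genitive, dual

Segment: u-shikek-shav.
noun class: u- → class II.
case: -shav → genitive.
number: ∅ → dual.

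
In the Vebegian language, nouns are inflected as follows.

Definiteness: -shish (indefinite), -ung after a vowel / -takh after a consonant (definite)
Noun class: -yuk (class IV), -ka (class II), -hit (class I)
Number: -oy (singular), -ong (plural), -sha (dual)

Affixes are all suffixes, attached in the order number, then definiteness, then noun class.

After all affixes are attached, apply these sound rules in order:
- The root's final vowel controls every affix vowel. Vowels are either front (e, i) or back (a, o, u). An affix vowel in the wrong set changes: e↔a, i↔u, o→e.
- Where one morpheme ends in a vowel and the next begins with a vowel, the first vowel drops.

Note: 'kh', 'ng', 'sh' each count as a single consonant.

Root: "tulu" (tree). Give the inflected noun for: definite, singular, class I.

Attach number singular -oy → tuluoy.
Attach definiteness definite -takh (after consonant 'y') → tuluoytakh.
Attach noun class class I -hit → tuluoytakhhit.
Apply vowel harmony: tuluoytakhhit → tuluoytakhhut.
Apply vowel deletion: tuluoytakhhut → tuloytakhhut.

tuloytakhhut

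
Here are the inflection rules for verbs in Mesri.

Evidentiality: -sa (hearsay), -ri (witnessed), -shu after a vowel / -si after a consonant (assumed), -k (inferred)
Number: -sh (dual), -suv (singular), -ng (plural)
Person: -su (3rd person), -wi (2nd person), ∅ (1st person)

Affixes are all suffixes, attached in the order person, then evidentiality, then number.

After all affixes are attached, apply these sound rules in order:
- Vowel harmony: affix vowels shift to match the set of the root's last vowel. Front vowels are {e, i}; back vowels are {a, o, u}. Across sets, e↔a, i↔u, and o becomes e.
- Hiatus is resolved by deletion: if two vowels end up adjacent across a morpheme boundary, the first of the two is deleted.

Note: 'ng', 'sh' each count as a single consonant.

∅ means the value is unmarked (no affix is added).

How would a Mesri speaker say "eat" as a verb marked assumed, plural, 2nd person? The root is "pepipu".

Attach person 2nd person -wi → pepipuwi.
Attach evidentiality assumed -shu (after vowel 'i') → pepipuwishu.
Attach number plural -ng → pepipuwishung.
Apply vowel harmony: pepipuwishung → pepipuwushung.
Vowel deletion: no change.

pepipuwushung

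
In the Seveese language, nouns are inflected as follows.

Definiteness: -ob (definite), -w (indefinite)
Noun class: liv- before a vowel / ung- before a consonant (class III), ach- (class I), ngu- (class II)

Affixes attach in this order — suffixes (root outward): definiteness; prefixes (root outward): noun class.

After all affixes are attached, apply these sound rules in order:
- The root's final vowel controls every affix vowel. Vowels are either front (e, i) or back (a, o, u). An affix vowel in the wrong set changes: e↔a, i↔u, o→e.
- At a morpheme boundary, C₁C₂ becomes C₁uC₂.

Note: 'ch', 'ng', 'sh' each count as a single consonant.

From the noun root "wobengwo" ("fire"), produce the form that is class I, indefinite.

Attach noun class class I ach- → achwobengwo.
Attach definiteness indefinite -w → achwobengwow.
Vowel harmony: no change.
Apply epenthesis: achwobengwow → achuwobengwow.

achuwobengwow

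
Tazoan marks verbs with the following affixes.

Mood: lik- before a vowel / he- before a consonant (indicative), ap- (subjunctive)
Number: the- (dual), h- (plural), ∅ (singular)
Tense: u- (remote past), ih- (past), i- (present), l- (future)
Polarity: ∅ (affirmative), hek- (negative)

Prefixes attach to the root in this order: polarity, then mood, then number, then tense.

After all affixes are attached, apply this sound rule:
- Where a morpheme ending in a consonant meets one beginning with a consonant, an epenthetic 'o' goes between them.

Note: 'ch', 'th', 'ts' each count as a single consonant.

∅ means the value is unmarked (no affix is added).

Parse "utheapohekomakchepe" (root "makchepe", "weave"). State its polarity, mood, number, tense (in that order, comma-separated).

negative, subjunctive, dual, remote past

Segment: u-the-ap-hek-makchepe.
polarity: hek- → negative.
mood: ap- → subjunctive.
number: the- → dual.
tense: u- → remote past.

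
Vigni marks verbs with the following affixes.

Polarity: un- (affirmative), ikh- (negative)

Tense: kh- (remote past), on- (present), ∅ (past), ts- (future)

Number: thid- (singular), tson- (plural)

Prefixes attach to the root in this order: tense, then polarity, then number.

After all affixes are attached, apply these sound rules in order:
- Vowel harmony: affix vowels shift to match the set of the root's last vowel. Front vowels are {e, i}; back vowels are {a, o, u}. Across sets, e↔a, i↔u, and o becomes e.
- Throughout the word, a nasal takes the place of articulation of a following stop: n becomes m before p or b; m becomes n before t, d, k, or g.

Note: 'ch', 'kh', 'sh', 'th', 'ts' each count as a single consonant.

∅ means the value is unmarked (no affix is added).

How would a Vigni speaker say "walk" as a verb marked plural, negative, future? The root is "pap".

tsonukhtspap

Attach tense future ts- → tspap.
Attach polarity negative ikh- → ikhtspap.
Attach number plural tson- → tsonikhtspap.
Apply vowel harmony: tsonikhtspap → tsonukhtspap.
Nasal assimilation: no change.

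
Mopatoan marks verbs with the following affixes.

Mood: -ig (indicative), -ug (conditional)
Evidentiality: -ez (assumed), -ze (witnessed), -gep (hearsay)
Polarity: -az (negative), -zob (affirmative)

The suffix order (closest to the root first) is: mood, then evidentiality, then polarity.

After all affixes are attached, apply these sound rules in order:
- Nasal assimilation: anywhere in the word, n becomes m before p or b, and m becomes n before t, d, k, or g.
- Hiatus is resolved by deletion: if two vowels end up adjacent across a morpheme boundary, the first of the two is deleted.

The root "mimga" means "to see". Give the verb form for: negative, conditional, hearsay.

minguggepaz

Attach mood conditional -ug → mimgaug.
Attach evidentiality hearsay -gep → mimgauggep.
Attach polarity negative -az → mimgauggepaz.
Apply nasal assimilation: mimgauggepaz → mingauggepaz.
Apply vowel deletion: mingauggepaz → minguggepaz.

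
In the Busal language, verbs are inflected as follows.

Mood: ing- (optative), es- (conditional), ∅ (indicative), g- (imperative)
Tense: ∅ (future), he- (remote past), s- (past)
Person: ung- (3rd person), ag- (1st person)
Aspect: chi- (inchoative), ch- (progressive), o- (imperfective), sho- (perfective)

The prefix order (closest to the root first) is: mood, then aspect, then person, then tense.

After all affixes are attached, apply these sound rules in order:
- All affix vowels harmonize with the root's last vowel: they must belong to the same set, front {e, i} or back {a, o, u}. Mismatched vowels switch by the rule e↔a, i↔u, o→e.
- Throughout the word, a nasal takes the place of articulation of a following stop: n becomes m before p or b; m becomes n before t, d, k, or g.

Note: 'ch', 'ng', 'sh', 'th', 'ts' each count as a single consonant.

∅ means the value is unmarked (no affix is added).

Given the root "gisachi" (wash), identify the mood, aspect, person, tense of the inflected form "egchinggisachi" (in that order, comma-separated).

Segment: ag-ch-ing-gisachi.
mood: ing- → optative.
aspect: ch- → progressive.
person: ag- → 1st person.
tense: ∅ → future.

optative, progressive, 1st person, future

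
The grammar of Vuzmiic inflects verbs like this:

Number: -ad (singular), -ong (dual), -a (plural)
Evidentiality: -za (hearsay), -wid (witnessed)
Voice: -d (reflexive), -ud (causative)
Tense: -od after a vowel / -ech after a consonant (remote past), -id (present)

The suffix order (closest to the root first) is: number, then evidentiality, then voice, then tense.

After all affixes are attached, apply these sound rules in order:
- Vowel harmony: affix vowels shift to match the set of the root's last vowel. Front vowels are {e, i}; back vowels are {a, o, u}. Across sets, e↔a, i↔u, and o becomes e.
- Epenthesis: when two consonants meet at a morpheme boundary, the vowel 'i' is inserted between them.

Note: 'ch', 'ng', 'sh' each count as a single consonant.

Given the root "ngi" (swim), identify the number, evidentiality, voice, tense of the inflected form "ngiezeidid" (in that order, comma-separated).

plural, hearsay, causative, present

Segment: ngi-a-za-ud-id.
number: -a → plural.
evidentiality: -za → hearsay.
voice: -ud → causative.
tense: -id → present.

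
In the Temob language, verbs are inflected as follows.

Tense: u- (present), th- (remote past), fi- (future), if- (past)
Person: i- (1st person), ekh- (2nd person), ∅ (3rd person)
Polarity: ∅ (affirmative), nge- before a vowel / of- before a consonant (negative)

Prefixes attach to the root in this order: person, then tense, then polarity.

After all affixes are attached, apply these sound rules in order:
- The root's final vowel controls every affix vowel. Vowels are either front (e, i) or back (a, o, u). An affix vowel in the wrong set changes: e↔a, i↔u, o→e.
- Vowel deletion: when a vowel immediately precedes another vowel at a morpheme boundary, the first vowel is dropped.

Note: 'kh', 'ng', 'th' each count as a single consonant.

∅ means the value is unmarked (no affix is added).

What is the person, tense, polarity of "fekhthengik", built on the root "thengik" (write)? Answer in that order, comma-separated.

Segment: fi-ekh-thengik.
person: ekh- → 2nd person.
tense: fi- → future.
polarity: ∅ → affirmative.

2nd person, future, affirmative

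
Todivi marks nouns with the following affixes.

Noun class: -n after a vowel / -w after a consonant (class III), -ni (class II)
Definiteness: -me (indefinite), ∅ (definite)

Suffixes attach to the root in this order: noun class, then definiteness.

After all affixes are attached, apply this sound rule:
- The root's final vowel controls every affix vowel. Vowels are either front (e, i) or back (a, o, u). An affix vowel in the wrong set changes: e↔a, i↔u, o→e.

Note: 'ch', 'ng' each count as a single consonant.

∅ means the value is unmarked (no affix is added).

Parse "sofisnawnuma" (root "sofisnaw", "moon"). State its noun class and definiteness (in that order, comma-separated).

class II, indefinite

Segment: sofisnaw-ni-me.
noun class: -ni → class II.
definiteness: -me → indefinite.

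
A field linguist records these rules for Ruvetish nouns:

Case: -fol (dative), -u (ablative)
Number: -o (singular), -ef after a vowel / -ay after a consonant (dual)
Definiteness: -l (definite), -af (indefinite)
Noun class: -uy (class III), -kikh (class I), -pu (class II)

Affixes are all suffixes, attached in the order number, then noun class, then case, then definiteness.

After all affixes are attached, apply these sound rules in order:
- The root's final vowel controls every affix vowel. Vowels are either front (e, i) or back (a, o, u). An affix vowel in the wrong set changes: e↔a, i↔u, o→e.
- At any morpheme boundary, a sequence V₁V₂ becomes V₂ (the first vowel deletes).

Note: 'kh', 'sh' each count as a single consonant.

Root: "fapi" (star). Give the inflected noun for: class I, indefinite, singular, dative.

fapekikhfelef

Attach number singular -o → fapio.
Attach noun class class I -kikh → fapiokikh.
Attach case dative -fol → fapiokikhfol.
Attach definiteness indefinite -af → fapiokikhfolaf.
Apply vowel harmony: fapiokikhfolaf → fapiekikhfelef.
Apply vowel deletion: fapiekikhfelef → fapekikhfelef.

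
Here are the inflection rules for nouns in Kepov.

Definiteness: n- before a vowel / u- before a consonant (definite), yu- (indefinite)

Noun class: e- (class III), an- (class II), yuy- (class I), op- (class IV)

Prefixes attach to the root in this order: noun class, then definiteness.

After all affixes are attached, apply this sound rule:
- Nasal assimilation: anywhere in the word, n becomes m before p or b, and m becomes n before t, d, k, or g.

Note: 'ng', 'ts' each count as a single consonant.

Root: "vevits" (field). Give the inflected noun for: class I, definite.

Attach noun class class I yuy- → yuyvevits.
Attach definiteness definite u- (before consonant 'y') → uyuyvevits.
Nasal assimilation: no change.

uyuyvevits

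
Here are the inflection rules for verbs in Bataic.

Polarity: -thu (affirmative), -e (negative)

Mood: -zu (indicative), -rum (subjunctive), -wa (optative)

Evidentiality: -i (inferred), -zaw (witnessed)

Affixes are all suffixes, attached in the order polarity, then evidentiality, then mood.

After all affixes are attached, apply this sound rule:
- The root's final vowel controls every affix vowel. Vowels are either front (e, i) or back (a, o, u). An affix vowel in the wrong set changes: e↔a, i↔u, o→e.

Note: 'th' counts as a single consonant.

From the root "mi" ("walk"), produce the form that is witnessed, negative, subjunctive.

miezewrim

Attach polarity negative -e → mie.
Attach evidentiality witnessed -zaw → miezaw.
Attach mood subjunctive -rum → miezawrum.
Apply vowel harmony: miezawrum → miezewrim.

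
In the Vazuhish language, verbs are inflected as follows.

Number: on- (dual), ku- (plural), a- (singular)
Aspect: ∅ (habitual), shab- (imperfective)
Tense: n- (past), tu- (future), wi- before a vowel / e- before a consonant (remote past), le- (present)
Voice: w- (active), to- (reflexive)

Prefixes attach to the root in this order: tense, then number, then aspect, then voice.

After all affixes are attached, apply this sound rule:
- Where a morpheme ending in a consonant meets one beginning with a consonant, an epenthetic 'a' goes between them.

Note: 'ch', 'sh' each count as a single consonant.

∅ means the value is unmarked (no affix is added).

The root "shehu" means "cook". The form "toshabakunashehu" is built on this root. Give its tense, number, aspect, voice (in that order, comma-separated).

past, plural, imperfective, reflexive

Segment: to-shab-ku-n-shehu.
tense: n- → past.
number: ku- → plural.
aspect: shab- → imperfective.
voice: to- → reflexive.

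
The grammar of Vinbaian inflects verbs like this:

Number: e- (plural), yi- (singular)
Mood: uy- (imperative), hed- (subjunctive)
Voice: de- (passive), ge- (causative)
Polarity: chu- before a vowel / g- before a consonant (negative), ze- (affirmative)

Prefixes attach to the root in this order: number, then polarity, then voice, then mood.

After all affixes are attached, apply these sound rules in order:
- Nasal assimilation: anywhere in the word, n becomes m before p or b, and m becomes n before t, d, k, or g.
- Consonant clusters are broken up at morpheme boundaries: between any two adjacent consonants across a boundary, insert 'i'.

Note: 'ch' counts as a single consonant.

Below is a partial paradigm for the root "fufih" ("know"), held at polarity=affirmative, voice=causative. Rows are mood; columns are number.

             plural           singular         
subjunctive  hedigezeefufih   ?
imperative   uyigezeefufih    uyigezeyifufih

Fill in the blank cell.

Attach number singular yi- → yifufih.
Attach polarity affirmative ze- → zeyifufih.
Attach voice causative ge- → gezeyifufih.
Attach mood subjunctive hed- → hedgezeyifufih.
Nasal assimilation: no change.
Apply epenthesis: hedgezeyifufih → hedigezeyifufih.

hedigezeyifufih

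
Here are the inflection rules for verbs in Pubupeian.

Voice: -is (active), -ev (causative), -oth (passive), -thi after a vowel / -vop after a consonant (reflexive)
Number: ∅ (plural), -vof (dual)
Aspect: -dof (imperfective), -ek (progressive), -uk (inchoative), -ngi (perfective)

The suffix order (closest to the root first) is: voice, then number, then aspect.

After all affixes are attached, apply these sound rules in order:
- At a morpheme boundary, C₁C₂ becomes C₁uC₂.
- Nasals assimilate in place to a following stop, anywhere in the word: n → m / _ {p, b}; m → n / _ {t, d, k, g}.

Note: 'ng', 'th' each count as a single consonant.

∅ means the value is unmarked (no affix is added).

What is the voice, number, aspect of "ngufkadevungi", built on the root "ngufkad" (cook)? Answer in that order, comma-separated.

causative, plural, perfective

Segment: ngufkad-ev-ngi.
voice: -ev → causative.
number: ∅ → plural.
aspect: -ngi → perfective.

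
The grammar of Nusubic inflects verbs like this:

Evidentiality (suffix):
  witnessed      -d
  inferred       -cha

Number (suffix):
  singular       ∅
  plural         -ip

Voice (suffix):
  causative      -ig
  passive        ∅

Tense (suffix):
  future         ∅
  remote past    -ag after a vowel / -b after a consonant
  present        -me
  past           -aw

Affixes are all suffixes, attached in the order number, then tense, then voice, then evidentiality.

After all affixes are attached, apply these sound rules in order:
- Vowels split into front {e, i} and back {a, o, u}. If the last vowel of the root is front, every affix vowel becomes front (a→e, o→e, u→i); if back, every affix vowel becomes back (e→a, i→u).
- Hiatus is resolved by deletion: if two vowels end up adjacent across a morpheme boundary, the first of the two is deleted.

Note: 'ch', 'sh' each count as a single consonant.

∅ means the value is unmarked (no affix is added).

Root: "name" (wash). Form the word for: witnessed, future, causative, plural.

Attach number plural -ip → nameip.
tense = future: zero marking, form stays nameip.
Attach voice causative -ig → nameipig.
Attach evidentiality witnessed -d → nameipigd.
Vowel harmony: no change.
Apply vowel deletion: nameipigd → namipigd.

namipigd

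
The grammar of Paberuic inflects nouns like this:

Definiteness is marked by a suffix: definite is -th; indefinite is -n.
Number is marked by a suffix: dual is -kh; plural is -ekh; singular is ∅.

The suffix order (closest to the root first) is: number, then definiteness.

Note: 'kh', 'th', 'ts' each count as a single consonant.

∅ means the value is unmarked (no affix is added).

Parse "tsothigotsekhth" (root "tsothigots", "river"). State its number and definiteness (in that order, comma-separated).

plural, definite

Segment: tsothigots-ekh-th.
number: -ekh → plural.
definiteness: -th → definite.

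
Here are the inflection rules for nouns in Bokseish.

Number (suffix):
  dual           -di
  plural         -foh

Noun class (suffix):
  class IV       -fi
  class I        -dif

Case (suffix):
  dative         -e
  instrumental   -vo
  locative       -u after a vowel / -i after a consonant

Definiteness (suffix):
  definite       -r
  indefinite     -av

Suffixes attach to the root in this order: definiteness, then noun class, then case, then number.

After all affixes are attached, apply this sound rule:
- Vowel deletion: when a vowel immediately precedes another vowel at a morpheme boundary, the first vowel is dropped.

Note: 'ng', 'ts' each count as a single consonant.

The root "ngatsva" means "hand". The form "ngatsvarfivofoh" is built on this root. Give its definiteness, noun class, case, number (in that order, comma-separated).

Segment: ngatsva-r-fi-vo-foh.
definiteness: -r → definite.
noun class: -fi → class IV.
case: -vo → instrumental.
number: -foh → plural.

definite, class IV, instrumental, plural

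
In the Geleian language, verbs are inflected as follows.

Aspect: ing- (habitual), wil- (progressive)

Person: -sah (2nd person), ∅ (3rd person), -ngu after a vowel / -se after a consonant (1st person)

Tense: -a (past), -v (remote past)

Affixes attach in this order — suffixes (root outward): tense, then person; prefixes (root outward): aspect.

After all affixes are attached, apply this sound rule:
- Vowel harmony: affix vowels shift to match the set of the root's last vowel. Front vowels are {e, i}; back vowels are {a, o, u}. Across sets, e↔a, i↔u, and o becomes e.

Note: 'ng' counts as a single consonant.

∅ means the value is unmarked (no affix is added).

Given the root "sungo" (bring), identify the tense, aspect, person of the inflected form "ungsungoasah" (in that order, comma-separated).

past, habitual, 2nd person

Segment: ing-sungo-a-sah.
tense: -a → past.
aspect: ing- → habitual.
person: -sah → 2nd person.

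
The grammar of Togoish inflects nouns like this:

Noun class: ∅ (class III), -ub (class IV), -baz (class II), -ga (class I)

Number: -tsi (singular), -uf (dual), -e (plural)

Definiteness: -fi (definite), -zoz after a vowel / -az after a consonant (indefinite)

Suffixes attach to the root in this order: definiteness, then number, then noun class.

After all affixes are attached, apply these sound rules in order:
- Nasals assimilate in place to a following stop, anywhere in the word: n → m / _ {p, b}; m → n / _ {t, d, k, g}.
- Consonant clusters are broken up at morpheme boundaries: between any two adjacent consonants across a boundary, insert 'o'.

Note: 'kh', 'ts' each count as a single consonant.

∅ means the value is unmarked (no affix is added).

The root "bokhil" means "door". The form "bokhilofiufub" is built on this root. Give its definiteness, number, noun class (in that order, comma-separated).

definite, dual, class IV

Segment: bokhil-fi-uf-ub.
definiteness: -fi → definite.
number: -uf → dual.
noun class: -ub → class IV.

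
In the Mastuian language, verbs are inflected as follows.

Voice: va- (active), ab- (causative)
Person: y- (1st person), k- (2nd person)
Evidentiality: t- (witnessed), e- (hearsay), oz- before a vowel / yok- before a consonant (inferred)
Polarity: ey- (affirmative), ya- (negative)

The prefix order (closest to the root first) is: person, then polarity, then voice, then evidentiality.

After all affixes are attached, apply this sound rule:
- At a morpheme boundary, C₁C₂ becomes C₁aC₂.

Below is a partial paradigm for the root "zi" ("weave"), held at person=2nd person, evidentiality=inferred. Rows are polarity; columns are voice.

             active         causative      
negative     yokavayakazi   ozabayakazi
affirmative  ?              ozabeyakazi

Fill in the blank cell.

yokavaeyakazi

Attach person 2nd person k- → kzi.
Attach polarity affirmative ey- → eykzi.
Attach voice active va- → vaeykzi.
Attach evidentiality inferred yok- (before consonant 'v') → yokvaeykzi.
Apply epenthesis: yokvaeykzi → yokavaeyakazi.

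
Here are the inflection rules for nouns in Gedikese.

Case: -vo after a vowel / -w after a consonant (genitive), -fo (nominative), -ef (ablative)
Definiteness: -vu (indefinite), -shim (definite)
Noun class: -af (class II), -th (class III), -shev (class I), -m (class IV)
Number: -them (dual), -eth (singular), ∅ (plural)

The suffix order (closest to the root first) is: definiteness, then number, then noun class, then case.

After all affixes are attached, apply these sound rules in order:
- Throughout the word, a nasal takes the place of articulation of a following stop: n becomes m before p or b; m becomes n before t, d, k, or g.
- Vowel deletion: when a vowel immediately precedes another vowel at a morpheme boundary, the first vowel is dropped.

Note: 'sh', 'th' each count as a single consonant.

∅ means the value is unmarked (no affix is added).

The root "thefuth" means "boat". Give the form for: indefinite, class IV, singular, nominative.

thefuthvethmfo

Attach definiteness indefinite -vu → thefuthvu.
Attach number singular -eth → thefuthvueth.
Attach noun class class IV -m → thefuthvuethm.
Attach case nominative -fo → thefuthvuethmfo.
Nasal assimilation: no change.
Apply vowel deletion: thefuthvuethmfo → thefuthvethmfo.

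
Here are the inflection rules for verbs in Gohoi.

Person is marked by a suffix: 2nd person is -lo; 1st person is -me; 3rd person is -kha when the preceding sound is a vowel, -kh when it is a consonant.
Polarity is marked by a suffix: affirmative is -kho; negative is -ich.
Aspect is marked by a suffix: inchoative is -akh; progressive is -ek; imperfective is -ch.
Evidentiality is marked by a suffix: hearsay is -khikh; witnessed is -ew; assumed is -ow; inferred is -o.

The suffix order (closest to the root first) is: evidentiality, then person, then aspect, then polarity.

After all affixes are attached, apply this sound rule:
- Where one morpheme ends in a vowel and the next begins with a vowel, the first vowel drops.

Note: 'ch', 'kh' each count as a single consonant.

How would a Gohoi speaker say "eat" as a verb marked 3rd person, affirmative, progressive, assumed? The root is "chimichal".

chimichalowkhekkho

Attach evidentiality assumed -ow → chimichalow.
Attach person 3rd person -kh (after consonant 'w') → chimichalowkh.
Attach aspect progressive -ek → chimichalowkhek.
Attach polarity affirmative -kho → chimichalowkhekkho.
Vowel deletion: no change.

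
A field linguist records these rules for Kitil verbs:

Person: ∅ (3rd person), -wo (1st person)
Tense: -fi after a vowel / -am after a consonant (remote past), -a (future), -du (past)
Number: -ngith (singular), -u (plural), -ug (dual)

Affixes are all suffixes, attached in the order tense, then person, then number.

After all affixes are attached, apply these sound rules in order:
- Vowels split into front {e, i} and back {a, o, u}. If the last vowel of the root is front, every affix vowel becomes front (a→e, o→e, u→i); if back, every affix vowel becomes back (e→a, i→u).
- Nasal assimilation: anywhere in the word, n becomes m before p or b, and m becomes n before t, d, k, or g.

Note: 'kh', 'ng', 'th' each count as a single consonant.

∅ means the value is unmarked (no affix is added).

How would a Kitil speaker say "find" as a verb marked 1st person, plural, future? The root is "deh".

dehewei

Attach tense future -a → deha.
Attach person 1st person -wo → dehawo.
Attach number plural -u → dehawou.
Apply vowel harmony: dehawou → dehewei.
Nasal assimilation: no change.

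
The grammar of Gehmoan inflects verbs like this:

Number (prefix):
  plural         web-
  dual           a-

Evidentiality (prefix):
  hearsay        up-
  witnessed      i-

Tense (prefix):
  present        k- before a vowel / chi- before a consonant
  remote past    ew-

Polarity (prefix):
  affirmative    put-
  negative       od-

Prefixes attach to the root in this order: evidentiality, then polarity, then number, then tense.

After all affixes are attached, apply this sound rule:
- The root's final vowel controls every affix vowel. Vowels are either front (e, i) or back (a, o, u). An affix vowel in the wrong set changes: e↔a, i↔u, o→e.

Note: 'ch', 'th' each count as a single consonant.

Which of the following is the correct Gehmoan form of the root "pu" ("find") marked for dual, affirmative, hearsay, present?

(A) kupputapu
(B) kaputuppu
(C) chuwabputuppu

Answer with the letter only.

Attach evidentiality hearsay up- → uppu.
Attach polarity affirmative put- → putuppu.
Attach number dual a- → aputuppu.
Attach tense present k- (before vowel 'a') → kaputuppu.
Vowel harmony: no change.
So the correct form is kaputuppu, option (B).
(C) chuwabputuppu is wrong: it uses plural instead of dual for number.
(A) kupputapu is wrong: it has the affixes in the wrong order.

B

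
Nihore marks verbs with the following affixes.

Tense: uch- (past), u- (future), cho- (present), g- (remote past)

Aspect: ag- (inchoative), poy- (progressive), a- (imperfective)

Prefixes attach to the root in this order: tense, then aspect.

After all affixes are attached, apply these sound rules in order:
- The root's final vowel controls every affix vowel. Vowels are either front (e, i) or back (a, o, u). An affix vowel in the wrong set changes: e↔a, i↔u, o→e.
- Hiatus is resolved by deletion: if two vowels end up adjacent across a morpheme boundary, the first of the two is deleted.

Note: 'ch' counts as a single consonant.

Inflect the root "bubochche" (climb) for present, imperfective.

Attach tense present cho- → chobubochche.
Attach aspect imperfective a- → achobubochche.
Apply vowel harmony: achobubochche → echebubochche.
Vowel deletion: no change.

echebubochche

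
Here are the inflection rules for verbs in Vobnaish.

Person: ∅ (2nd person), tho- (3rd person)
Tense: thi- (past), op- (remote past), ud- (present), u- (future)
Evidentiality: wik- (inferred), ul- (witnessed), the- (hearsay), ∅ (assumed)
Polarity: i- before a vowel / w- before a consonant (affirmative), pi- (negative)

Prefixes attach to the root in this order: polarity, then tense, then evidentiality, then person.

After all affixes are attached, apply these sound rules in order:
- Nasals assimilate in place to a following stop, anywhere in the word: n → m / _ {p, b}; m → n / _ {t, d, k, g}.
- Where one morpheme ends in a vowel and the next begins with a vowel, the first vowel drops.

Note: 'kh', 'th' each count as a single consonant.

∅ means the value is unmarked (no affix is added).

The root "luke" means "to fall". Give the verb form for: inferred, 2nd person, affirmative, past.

Attach polarity affirmative w- (before consonant 'l') → wluke.
Attach tense past thi- → thiwluke.
Attach evidentiality inferred wik- → wikthiwluke.
person = 2nd person: zero marking, form stays wikthiwluke.
Nasal assimilation: no change.
Vowel deletion: no change.

wikthiwluke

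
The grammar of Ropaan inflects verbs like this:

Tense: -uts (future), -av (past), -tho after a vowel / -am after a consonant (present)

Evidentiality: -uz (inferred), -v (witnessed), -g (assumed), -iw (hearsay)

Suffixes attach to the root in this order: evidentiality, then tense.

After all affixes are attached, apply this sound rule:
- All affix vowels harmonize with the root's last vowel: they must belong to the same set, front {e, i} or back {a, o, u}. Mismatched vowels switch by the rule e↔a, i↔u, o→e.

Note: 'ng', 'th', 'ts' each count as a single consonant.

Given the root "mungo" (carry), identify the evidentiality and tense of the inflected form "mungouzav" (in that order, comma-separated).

inferred, past

Segment: mungo-uz-av.
evidentiality: -uz → inferred.
tense: -av → past.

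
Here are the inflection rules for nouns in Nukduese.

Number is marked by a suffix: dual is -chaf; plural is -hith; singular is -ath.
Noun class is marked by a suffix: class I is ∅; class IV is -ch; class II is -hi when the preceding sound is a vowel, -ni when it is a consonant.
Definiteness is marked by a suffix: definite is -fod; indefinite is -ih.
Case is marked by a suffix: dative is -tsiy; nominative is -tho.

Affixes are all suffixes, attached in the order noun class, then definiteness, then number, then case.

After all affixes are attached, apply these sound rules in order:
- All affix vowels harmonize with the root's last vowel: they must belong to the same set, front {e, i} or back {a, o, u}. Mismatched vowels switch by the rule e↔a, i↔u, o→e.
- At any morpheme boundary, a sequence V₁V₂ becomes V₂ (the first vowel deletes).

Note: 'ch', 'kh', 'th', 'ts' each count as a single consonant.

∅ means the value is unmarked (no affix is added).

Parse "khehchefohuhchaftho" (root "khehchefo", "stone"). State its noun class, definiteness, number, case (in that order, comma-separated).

Segment: khehchefo-hi-ih-chaf-tho.
noun class: -hi/ni → class II.
definiteness: -ih → indefinite.
number: -chaf → dual.
case: -tho → nominative.

class II, indefinite, dual, nominative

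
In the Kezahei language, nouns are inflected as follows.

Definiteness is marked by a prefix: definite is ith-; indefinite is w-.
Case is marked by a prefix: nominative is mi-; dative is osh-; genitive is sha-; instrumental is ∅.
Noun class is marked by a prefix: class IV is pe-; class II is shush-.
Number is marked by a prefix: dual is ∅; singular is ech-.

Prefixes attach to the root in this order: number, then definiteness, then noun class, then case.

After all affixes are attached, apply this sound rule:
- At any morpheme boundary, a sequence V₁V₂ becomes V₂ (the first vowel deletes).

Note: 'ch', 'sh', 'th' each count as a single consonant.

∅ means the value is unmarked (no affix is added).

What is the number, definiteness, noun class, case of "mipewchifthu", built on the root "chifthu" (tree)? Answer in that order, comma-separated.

dual, indefinite, class IV, nominative

Segment: mi-pe-w-chifthu.
number: ∅ → dual.
definiteness: w- → indefinite.
noun class: pe- → class IV.
case: mi- → nominative.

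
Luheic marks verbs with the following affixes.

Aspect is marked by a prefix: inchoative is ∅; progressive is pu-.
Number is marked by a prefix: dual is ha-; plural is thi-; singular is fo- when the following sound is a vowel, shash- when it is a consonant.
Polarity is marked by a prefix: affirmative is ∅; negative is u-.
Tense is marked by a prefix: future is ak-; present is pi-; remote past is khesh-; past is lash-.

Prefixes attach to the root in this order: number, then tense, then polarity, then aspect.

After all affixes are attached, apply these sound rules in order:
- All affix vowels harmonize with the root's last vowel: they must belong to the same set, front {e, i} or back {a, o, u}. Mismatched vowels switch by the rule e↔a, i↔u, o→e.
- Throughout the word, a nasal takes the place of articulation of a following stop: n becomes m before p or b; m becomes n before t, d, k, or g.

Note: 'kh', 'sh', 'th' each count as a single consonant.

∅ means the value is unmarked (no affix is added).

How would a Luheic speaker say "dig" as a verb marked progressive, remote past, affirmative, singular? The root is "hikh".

pikheshsheshhikh

Attach number singular shash- (before consonant 'h') → shashhikh.
Attach tense remote past khesh- → kheshshashhikh.
polarity = affirmative: zero marking, form stays kheshshashhikh.
Attach aspect progressive pu- → pukheshshashhikh.
Apply vowel harmony: pukheshshashhikh → pikheshsheshhikh.
Nasal assimilation: no change.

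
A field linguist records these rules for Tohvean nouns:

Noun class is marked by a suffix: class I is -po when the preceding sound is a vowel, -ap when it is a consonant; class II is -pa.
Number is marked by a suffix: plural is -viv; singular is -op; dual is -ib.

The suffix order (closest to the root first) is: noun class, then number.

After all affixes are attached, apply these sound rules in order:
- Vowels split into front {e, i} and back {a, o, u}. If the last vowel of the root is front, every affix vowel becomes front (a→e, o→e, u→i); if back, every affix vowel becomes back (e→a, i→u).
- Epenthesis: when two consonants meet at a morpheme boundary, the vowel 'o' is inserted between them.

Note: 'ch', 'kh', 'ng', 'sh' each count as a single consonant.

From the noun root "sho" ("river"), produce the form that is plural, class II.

Attach noun class class II -pa → shopa.
Attach number plural -viv → shopaviv.
Apply vowel harmony: shopaviv → shopavuv.
Epenthesis: no change.

shopavuv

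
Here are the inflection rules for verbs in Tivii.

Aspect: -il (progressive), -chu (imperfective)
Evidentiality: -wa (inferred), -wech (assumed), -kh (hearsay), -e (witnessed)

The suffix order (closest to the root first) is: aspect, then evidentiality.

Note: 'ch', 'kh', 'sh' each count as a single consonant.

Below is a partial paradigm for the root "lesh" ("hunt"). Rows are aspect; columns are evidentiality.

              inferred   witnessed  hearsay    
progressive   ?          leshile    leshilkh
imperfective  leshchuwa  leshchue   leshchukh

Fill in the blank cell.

Attach aspect progressive -il → leshil.
Attach evidentiality inferred -wa → leshilwa.

leshilwa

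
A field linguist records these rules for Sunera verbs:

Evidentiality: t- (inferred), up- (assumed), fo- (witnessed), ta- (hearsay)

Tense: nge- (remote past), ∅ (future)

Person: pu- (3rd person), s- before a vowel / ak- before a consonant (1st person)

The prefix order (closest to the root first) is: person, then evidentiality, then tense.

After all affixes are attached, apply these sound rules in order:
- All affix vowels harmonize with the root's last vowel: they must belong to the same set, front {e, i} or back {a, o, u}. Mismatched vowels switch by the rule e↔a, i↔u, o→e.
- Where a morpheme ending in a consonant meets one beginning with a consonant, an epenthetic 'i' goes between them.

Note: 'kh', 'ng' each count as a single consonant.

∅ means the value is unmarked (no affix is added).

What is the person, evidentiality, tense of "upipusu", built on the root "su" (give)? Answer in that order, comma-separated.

Segment: up-pu-su.
person: pu- → 3rd person.
evidentiality: up- → assumed.
tense: ∅ → future.

3rd person, assumed, future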